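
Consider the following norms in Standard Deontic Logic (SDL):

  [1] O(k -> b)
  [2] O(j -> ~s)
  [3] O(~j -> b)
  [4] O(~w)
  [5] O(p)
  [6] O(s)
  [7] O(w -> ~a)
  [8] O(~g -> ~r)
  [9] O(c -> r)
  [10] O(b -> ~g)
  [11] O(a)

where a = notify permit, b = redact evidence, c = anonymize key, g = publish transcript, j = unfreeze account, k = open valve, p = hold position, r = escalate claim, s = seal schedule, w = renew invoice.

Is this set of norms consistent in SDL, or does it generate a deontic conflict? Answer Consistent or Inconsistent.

Consistent

Premise 7 is O(w -> ~a), but O(w) is not derivable from the premises, so it does not yield O(~a).
So O(~a) is not derivable, and the apparent clash with O(a) does not arise.
A world satisfying every obligation exists (e.g. a=true, b=true, c=false, g=false, j=false, k=false, p=true, r=false, s=true, w=false); no atom is both obligatory and forbidden, so the set is consistent.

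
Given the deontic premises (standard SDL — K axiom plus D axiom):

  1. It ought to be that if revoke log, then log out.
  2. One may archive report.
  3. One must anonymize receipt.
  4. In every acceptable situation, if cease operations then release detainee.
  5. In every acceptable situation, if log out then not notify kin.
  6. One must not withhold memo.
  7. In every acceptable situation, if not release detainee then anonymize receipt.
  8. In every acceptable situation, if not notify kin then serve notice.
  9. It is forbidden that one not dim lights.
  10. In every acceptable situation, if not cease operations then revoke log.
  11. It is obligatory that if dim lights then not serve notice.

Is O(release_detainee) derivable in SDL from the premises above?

Yes

Premise 9, F(¬dim_lights), is equivalent to O(dim_lights).
From O(dim_lights) and premise 11, O(dim_lights → ¬serve_notice), we obtain O(¬serve_notice).
Premise 8, O(¬notify_kin → serve_notice), contraposes to O(¬serve_notice → notify_kin); with O(¬serve_notice) we get O(notify_kin).
Premise 5 is O(log_out → ¬notify_kin); contrapositively O(notify_kin → ¬log_out). Since O(notify_kin) holds, K gives O(¬log_out).
Premise 1, O(revoke_log → log_out), contraposes to O(¬log_out → ¬revoke_log); with O(¬log_out) we get O(¬revoke_log).
The contrapositive of premise 10 (O(¬cease_operations → revoke_log)) is O(¬revoke_log → cease_operations), and O(¬revoke_log) is already established, so O(cease_operations).
From O(cease_operations) and premise 4, O(cease_operations → release_detainee), we obtain O(release_detainee).
Premises 2, 3, 6, 7 do not contribute to this derivation.
So O(release_detainee) follows.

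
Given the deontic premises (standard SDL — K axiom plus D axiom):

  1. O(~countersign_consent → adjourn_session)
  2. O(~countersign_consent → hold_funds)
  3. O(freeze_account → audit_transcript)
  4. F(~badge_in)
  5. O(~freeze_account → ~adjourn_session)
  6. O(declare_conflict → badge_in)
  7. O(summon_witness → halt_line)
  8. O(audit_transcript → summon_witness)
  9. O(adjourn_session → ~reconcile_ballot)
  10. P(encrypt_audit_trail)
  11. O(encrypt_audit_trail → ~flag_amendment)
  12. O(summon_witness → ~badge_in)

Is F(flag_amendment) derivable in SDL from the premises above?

Premise 11 is O(encrypt_audit_trail → ~flag_amendment), but O(encrypt_audit_trail) is not derivable from the premises (the permission P(encrypt_audit_trail) asserts only ~O(~encrypt_audit_trail), not O(encrypt_audit_trail)), so it does not yield O(~flag_amendment).
No other premise forces O(~flag_amendment). An ideal world satisfying every premise can still have flag_amendment true, so F(flag_amendment) is not derivable.

No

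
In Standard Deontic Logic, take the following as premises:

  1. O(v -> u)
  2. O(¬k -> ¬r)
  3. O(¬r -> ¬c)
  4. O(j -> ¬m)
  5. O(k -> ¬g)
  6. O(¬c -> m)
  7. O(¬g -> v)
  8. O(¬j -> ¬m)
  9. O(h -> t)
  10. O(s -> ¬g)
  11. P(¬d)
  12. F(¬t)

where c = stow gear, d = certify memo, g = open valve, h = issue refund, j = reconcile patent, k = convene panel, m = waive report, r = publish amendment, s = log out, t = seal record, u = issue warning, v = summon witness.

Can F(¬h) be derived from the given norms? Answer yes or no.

No

Premise 9 is O(h -> t); even if O(t) held, inferring O(h) would be affirming the consequent — invalid.
No other premise forces O(h). An ideal world satisfying every premise can still have ¬h true, so F(¬h) is not derivable.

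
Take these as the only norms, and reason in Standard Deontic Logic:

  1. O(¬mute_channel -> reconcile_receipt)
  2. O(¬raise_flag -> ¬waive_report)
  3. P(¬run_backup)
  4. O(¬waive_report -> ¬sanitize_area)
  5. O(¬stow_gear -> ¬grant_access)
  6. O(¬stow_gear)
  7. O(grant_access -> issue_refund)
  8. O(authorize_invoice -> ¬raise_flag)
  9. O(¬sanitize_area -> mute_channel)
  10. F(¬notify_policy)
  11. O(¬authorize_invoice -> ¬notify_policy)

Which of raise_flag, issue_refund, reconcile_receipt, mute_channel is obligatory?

mute_channel

Premise 10 is F(¬notify_policy), i.e. O(notify_policy).
Premise 11, O(¬authorize_invoice -> ¬notify_policy), contraposes to O(notify_policy -> authorize_invoice); with O(notify_policy) we get O(authorize_invoice).
Applying K to premise 8 (O(authorize_invoice -> ¬raise_flag)) and O(authorize_invoice) yields O(¬raise_flag).
With premise 2, O(¬raise_flag -> ¬waive_report), the K-axiom yields O(¬waive_report).
Applying K to premise 4 (O(¬waive_report -> ¬sanitize_area)) and O(¬waive_report) yields O(¬sanitize_area).
With premise 9, O(¬sanitize_area -> mute_channel), the K-axiom yields O(mute_channel).
So O(mute_channel) holds — mute_channel is obligatory. None of the other listed options is made obligatory by any chain of premises.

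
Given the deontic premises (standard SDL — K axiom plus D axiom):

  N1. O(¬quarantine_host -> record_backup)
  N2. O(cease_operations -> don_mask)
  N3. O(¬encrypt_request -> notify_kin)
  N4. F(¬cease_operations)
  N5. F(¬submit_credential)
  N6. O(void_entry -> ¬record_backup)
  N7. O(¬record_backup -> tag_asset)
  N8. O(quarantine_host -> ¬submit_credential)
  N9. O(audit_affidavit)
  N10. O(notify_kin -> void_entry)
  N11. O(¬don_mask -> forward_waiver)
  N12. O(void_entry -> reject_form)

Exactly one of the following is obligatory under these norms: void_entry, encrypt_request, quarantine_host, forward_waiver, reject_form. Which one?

Premise 5, F(¬submit_credential), is equivalent to O(submit_credential).
The contrapositive of premise 8 (O(quarantine_host -> ¬submit_credential)) is O(submit_credential -> ¬quarantine_host), and O(submit_credential) is already established, so O(¬quarantine_host).
With premise 1, O(¬quarantine_host -> record_backup), the K-axiom yields O(record_backup).
Premise 6, O(void_entry -> ¬record_backup), contraposes to O(record_backup -> ¬void_entry); with O(record_backup) we get O(¬void_entry).
Premise 10, O(notify_kin -> void_entry), contraposes to O(¬void_entry -> ¬notify_kin); with O(¬void_entry) we get O(¬notify_kin).
The contrapositive of premise 3 (O(¬encrypt_request -> notify_kin)) is O(¬notify_kin -> encrypt_request), and O(¬notify_kin) is already established, so O(encrypt_request).
So O(encrypt_request) holds — encrypt_request is obligatory. None of the other listed options is made obligatory by any chain of premises.

encrypt_request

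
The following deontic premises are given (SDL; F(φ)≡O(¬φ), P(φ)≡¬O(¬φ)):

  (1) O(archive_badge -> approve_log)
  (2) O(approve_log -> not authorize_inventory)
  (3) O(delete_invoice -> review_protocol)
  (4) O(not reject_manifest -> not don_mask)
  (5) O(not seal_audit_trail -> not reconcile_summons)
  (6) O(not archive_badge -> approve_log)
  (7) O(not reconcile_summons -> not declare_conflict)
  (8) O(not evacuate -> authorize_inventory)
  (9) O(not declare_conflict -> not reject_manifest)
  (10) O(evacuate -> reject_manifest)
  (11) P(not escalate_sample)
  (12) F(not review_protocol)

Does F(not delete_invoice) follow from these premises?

Premise 3 is O(delete_invoice -> review_protocol); even if O(review_protocol) held, inferring O(delete_invoice) would be affirming the consequent — invalid.
No other premise forces O(delete_invoice). An ideal world satisfying every premise can still have not delete_invoice true, so F(not delete_invoice) is not derivable.

No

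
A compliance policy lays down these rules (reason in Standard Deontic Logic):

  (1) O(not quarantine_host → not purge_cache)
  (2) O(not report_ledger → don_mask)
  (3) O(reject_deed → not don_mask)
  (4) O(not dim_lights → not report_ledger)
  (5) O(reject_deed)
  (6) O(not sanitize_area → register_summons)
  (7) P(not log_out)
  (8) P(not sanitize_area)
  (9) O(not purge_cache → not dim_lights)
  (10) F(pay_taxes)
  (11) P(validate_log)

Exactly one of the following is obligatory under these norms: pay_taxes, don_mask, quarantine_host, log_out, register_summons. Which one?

Premise 5 states O(reject_deed) outright.
Premise 3 is O(reject_deed → not don_mask); since O(reject_deed), deontic closure gives O(not don_mask).
Premise 2 is O(not report_ledger → don_mask); contrapositively O(not don_mask → report_ledger). Since O(not don_mask) holds, K gives O(report_ledger).
Premise 4 is O(not dim_lights → not report_ledger); contrapositively O(report_ledger → dim_lights). Since O(report_ledger) holds, K gives O(dim_lights).
Premise 9, O(not purge_cache → not dim_lights), contraposes to O(dim_lights → purge_cache); with O(dim_lights) we get O(purge_cache).
Premise 1 is O(not quarantine_host → not purge_cache); contrapositively O(purge_cache → quarantine_host). Since O(purge_cache) holds, K gives O(quarantine_host).
So O(quarantine_host) holds — quarantine_host is obligatory. None of the other listed options is made obligatory by any chain of premises.

quarantine_host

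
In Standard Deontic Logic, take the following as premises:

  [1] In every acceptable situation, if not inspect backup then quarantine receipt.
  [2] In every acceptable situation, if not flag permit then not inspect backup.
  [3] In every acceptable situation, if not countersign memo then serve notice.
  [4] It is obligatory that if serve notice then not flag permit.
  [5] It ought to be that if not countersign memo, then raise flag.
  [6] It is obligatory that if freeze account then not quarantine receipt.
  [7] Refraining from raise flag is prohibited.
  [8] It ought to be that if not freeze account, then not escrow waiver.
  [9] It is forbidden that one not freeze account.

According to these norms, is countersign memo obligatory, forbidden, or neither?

Premise 9 is F(¬freeze_account), i.e. O(freeze_account).
With premise 6, O(freeze_account → ¬quarantine_receipt), the K-axiom yields O(¬quarantine_receipt).
The contrapositive of premise 1 (O(¬inspect_backup → quarantine_receipt)) is O(¬quarantine_receipt → inspect_backup), and O(¬quarantine_receipt) is already established, so O(inspect_backup).
Premise 2 is O(¬flag_permit → ¬inspect_backup); contrapositively O(inspect_backup → flag_permit). Since O(inspect_backup) holds, K gives O(flag_permit).
The contrapositive of premise 4 (O(serve_notice → ¬flag_permit)) is O(flag_permit → ¬serve_notice), and O(flag_permit) is already established, so O(¬serve_notice).
Premise 3 is O(¬countersign_memo → serve_notice); contrapositively O(¬serve_notice → countersign_memo). Since O(¬serve_notice) holds, K gives O(countersign_memo).
Premises 5, 7, 8 do not contribute to this derivation.
Hence countersign_memo is obligatory.

Obligatory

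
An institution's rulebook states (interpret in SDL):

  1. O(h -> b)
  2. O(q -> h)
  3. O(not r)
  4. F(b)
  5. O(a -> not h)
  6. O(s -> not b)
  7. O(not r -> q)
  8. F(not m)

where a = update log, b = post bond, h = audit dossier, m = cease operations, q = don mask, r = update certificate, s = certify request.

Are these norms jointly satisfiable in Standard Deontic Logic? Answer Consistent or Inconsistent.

Premise 4 is F(b), i.e. O(not b).
Premise 1 is O(h -> b); contrapositively O(not b -> not h). Since O(not b) holds, K gives O(not h).
Premise 2, O(q -> h), contraposes to O(not h -> not q); with O(not h) we get O(not q).
The contrapositive of premise 7 (O(not r -> q)) is O(not q -> r), and O(not q) is already established, so O(r).
However, premise 3 gives O(not r).
We now have both O(r) and O(not r) — r is simultaneously obligatory and forbidden, violating the D-axiom.

Inconsistent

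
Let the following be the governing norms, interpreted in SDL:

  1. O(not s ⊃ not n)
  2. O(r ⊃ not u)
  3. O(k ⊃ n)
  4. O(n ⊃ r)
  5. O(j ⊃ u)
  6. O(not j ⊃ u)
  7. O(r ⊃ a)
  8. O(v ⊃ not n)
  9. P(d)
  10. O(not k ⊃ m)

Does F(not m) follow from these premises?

Premises 6 and 5 cover both cases: O(not j ⊃ u) and O(j ⊃ u). Since not j ∨ j is a tautology, O(u) follows.
The contrapositive of premise 2 (O(r ⊃ not u)) is O(u ⊃ not r), and O(u) is already established, so O(not r).
Premise 4, O(n ⊃ r), contraposes to O(not r ⊃ not n); with O(not r) we get O(not n).
The contrapositive of premise 3 (O(k ⊃ n)) is O(not n ⊃ not k), and O(not n) is already established, so O(not k).
With premise 10, O(not k ⊃ m), the K-axiom yields O(m).
Premises 1, 7, 8, 9 do not contribute to this derivation.
So O(m) holds, i.e. F(not m). The claim follows.

Yes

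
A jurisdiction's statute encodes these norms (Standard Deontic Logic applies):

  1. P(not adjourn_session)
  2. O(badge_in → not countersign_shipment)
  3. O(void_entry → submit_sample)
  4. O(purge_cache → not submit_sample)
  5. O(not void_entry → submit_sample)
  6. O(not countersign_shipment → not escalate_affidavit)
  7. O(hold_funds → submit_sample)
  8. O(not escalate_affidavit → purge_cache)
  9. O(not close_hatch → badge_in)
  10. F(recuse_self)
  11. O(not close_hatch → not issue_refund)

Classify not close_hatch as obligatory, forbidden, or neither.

Forbidden

Premises 3 and 5 cover both cases: O(void_entry → submit_sample) and O(not void_entry → submit_sample). Since void_entry ∨ not void_entry is a tautology, O(submit_sample) follows.
Premise 4, O(purge_cache → not submit_sample), contraposes to O(submit_sample → not purge_cache); with O(submit_sample) we get O(not purge_cache).
Premise 8, O(not escalate_affidavit → purge_cache), contraposes to O(not purge_cache → escalate_affidavit); with O(not purge_cache) we get O(escalate_affidavit).
Premise 6, O(not countersign_shipment → not escalate_affidavit), contraposes to O(escalate_affidavit → countersign_shipment); with O(escalate_affidavit) we get O(countersign_shipment).
Premise 2, O(badge_in → not countersign_shipment), contraposes to O(countersign_shipment → not badge_in); with O(countersign_shipment) we get O(not badge_in).
Premise 9, O(not close_hatch → badge_in), contraposes to O(not badge_in → close_hatch); with O(not badge_in) we get O(close_hatch).
Premises 1, 7, 10, 11 do not contribute to this derivation.
Thus O(close_hatch), which is F(not close_hatch): not close_hatch is forbidden.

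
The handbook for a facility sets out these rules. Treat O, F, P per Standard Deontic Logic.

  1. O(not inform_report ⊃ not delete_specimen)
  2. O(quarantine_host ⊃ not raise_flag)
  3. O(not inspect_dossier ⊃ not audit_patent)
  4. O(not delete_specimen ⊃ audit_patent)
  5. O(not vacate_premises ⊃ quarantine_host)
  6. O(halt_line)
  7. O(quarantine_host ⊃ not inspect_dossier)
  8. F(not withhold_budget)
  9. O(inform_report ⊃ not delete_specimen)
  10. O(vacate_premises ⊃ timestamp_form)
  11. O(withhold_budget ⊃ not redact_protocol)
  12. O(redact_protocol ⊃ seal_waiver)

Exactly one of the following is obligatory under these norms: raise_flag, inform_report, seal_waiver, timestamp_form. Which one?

timestamp_form

Premises 9 and 1 cover both cases: O(inform_report ⊃ not delete_specimen) and O(not inform_report ⊃ not delete_specimen). Since inform_report ∨ not inform_report is a tautology, O(not delete_specimen) follows.
With premise 4, O(not delete_specimen ⊃ audit_patent), the K-axiom yields O(audit_patent).
Premise 3, O(not inspect_dossier ⊃ not audit_patent), contraposes to O(audit_patent ⊃ inspect_dossier); with O(audit_patent) we get O(inspect_dossier).
Premise 7 is O(quarantine_host ⊃ not inspect_dossier); contrapositively O(inspect_dossier ⊃ not quarantine_host). Since O(inspect_dossier) holds, K gives O(not quarantine_host).
Premise 5, O(not vacate_premises ⊃ quarantine_host), contraposes to O(not quarantine_host ⊃ vacate_premises); with O(not quarantine_host) we get O(vacate_premises).
From O(vacate_premises) and premise 10, O(vacate_premises ⊃ timestamp_form), we obtain O(timestamp_form).
So O(timestamp_form) holds — timestamp_form is obligatory. None of the other listed options is made obligatory by any chain of premises.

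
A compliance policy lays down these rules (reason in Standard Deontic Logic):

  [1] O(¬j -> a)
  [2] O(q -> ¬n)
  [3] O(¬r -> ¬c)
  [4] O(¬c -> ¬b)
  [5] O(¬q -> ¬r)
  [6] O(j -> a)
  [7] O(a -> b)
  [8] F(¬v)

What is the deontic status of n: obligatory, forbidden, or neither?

Forbidden

Premises 1 and 6 are O(¬j -> a) and O(j -> a); every ideal world satisfies ¬j or j, so in either case a holds — hence O(a).
Premise 7 is O(a -> b); since O(a), deontic closure gives O(b).
Premise 4, O(¬c -> ¬b), contraposes to O(b -> c); with O(b) we get O(c).
Premise 3 is O(¬r -> ¬c); contrapositively O(c -> r). Since O(c) holds, K gives O(r).
Premise 5, O(¬q -> ¬r), contraposes to O(r -> q); with O(r) we get O(q).
With premise 2, O(q -> ¬n), the K-axiom yields O(¬n).
Premise 8 does not contribute to this derivation.
Thus O(¬n), which is F(n): n is forbidden.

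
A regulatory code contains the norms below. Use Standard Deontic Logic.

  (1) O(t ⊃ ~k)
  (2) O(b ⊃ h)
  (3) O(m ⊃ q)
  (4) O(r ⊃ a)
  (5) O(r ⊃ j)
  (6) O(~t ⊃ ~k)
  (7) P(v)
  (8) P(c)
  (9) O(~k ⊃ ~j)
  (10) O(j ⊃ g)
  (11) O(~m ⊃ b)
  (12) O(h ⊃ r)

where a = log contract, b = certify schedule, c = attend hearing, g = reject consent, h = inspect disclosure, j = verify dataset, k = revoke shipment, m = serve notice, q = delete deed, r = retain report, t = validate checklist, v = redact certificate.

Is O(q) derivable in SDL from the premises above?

Yes

Premises 6 and 1 cover both cases: O(~t ⊃ ~k) and O(t ⊃ ~k). Since ~t ∨ t is a tautology, O(~k) follows.
Premise 9 is O(~k ⊃ ~j); since O(~k), deontic closure gives O(~j).
Premise 5, O(r ⊃ j), contraposes to O(~j ⊃ ~r); with O(~j) we get O(~r).
The contrapositive of premise 12 (O(h ⊃ r)) is O(~r ⊃ ~h), and O(~r) is already established, so O(~h).
Premise 2 is O(b ⊃ h); contrapositively O(~h ⊃ ~b). Since O(~h) holds, K gives O(~b).
Premise 11, O(~m ⊃ b), contraposes to O(~b ⊃ m); with O(~b) we get O(m).
From O(m) and premise 3, O(m ⊃ q), we obtain O(q).
Premises 4, 7, 8, 10 do not contribute to this derivation.
So O(q) follows.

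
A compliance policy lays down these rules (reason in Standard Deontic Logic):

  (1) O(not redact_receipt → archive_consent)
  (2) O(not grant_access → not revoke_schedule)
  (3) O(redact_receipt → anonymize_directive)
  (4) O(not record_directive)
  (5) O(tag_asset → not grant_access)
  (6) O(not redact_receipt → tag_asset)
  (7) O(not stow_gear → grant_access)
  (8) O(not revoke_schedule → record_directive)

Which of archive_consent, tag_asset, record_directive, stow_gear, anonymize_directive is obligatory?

Premise 4 gives O(not record_directive).
Premise 8, O(not revoke_schedule → record_directive), contraposes to O(not record_directive → revoke_schedule); with O(not record_directive) we get O(revoke_schedule).
Premise 2 is O(not grant_access → not revoke_schedule); contrapositively O(revoke_schedule → grant_access). Since O(revoke_schedule) holds, K gives O(grant_access).
Premise 5 is O(tag_asset → not grant_access); contrapositively O(grant_access → not tag_asset). Since O(grant_access) holds, K gives O(not tag_asset).
Premise 6 is O(not redact_receipt → tag_asset); contrapositively O(not tag_asset → redact_receipt). Since O(not tag_asset) holds, K gives O(redact_receipt).
From O(redact_receipt) and premise 3, O(redact_receipt → anonymize_directive), we obtain O(anonymize_directive).
So O(anonymize_directive) holds — anonymize_directive is obligatory. None of the other listed options is made obligatory by any chain of premises.

anonymize_directive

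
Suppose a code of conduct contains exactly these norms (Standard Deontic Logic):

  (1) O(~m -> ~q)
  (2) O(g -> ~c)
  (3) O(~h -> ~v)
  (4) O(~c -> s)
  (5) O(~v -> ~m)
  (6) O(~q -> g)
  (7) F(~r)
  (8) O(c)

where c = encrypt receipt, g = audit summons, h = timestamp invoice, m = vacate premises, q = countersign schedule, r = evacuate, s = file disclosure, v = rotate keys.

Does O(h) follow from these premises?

Yes

From premise 8 we have O(c).
Premise 2, O(g -> ~c), contraposes to O(c -> ~g); with O(c) we get O(~g).
The contrapositive of premise 6 (O(~q -> g)) is O(~g -> q), and O(~g) is already established, so O(q).
Premise 1 is O(~m -> ~q); contrapositively O(q -> m). Since O(q) holds, K gives O(m).
The contrapositive of premise 5 (O(~v -> ~m)) is O(m -> v), and O(m) is already established, so O(v).
Premise 3 is O(~h -> ~v); contrapositively O(v -> h). Since O(v) holds, K gives O(h).
Premises 4, 7 do not contribute to this derivation.
So O(h) follows.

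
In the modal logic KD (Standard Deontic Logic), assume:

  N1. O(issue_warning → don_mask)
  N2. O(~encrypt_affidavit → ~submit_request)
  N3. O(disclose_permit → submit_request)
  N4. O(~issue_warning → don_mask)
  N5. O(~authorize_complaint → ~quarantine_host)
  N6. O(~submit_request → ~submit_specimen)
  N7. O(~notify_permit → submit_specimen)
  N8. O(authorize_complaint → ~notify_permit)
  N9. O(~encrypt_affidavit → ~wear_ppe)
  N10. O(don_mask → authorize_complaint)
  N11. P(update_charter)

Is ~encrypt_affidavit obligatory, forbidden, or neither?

Premises 1 and 4 cover both cases: O(issue_warning → don_mask) and O(~issue_warning → don_mask). Since issue_warning ∨ ~issue_warning is a tautology, O(don_mask) follows.
Applying K to premise 10 (O(don_mask → authorize_complaint)) and O(don_mask) yields O(authorize_complaint).
Applying K to premise 8 (O(authorize_complaint → ~notify_permit)) and O(authorize_complaint) yields O(~notify_permit).
Applying K to premise 7 (O(~notify_permit → submit_specimen)) and O(~notify_permit) yields O(submit_specimen).
Premise 6 is O(~submit_request → ~submit_specimen); contrapositively O(submit_specimen → submit_request). Since O(submit_specimen) holds, K gives O(submit_request).
The contrapositive of premise 2 (O(~encrypt_affidavit → ~submit_request)) is O(submit_request → encrypt_affidavit), and O(submit_request) is already established, so O(encrypt_affidavit).
Premises 3, 5, 9, 11 do not contribute to this derivation.
Thus O(encrypt_affidavit), which is F(~encrypt_affidavit): ~encrypt_affidavit is forbidden.

Forbidden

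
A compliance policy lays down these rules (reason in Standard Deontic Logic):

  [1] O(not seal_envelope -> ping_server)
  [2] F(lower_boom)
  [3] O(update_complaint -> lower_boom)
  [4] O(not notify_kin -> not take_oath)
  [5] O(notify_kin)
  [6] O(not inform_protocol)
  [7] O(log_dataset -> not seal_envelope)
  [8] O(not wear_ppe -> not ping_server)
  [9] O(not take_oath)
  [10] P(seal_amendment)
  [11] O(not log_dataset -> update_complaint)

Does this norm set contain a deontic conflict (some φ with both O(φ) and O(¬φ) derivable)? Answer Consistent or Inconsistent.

Consistent

Premise 4 is O(not notify_kin -> not take_oath); even if O(not take_oath) held, inferring O(not notify_kin) would be affirming the consequent — invalid.
So O(not notify_kin) is not derivable, and the apparent clash with O(notify_kin) does not arise.
A world satisfying every obligation exists (e.g. inform_protocol=false, log_dataset=true, lower_boom=false, notify_kin=true, ping_server=true, seal_amendment=false, seal_envelope=false, take_oath=false, update_complaint=false, wear_ppe=true); no atom is both obligatory and forbidden, so the set is consistent.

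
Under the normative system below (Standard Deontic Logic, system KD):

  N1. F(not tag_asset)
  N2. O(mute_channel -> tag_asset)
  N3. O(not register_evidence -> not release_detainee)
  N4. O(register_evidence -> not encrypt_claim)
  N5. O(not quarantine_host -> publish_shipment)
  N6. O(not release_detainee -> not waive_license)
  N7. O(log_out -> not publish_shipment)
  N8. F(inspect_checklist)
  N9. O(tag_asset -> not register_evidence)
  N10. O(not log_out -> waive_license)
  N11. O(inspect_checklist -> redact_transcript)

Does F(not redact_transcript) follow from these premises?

No

Premise 11 is O(inspect_checklist -> redact_transcript), but O(inspect_checklist) is not derivable from the premises, so it does not yield O(redact_transcript).
No other premise forces O(redact_transcript). An ideal world satisfying every premise can still have not redact_transcript true, so F(not redact_transcript) is not derivable.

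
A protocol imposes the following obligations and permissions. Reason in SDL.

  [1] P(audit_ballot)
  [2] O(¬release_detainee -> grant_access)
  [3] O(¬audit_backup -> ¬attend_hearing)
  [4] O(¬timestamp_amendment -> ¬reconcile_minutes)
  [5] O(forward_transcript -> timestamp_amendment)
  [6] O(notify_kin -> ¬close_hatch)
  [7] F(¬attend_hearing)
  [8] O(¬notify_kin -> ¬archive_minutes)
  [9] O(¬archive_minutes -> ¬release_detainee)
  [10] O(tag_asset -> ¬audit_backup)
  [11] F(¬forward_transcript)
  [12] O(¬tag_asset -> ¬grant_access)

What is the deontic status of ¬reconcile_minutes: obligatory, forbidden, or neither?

Premise 4 is O(¬timestamp_amendment -> ¬reconcile_minutes), but O(¬timestamp_amendment) is not derivable from the premises, so it does not yield O(¬reconcile_minutes).
No premise or chain of K-axiom applications forces O(¬reconcile_minutes), and none forces O(reconcile_minutes). So ¬reconcile_minutes is neither obligatory nor forbidden under these norms.

Neither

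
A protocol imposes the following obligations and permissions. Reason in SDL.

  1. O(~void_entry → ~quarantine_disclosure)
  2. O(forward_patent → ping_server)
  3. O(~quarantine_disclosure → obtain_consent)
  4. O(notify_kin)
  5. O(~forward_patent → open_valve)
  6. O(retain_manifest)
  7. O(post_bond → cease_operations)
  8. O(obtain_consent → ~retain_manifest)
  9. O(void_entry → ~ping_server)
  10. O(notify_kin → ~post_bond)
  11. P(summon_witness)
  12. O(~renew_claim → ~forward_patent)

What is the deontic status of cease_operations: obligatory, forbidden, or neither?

Premise 7 is O(post_bond → cease_operations), but O(post_bond) is not derivable from the premises, so it does not yield O(cease_operations).
No premise or chain of K-axiom applications forces O(cease_operations), and none forces O(~cease_operations). So cease_operations is neither obligatory nor forbidden under these norms.

Neither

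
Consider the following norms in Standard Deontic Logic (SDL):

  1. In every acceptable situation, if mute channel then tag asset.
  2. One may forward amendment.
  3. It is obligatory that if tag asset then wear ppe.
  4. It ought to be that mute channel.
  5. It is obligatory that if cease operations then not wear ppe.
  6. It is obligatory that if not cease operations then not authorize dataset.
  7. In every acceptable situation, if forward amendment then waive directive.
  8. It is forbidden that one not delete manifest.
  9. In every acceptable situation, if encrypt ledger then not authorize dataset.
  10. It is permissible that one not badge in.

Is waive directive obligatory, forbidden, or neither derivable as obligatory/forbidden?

Neither

Premise 7 is O(forward_amendment → waive_directive), but O(forward_amendment) is not derivable from the premises (the permission P(forward_amendment) asserts only ¬O(¬forward_amendment), not O(forward_amendment)), so it does not yield O(waive_directive).
No premise or chain of K-axiom applications forces O(waive_directive), and none forces O(¬waive_directive). So waive_directive is neither obligatory nor forbidden under these norms.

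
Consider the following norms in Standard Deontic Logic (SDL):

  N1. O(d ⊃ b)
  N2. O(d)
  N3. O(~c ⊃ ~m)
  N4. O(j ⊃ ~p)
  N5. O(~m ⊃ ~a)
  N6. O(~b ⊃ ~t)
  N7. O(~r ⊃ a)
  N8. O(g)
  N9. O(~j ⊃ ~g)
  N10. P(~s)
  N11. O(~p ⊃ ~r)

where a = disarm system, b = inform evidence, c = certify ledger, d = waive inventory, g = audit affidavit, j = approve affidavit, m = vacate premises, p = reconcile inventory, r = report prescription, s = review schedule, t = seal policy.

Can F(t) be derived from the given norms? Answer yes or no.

No

Premise 6 is O(~b ⊃ ~t), but O(~b) is not derivable from the premises, so it does not yield O(~t).
No other premise forces O(~t). An ideal world satisfying every premise can still have t true, so F(t) is not derivable.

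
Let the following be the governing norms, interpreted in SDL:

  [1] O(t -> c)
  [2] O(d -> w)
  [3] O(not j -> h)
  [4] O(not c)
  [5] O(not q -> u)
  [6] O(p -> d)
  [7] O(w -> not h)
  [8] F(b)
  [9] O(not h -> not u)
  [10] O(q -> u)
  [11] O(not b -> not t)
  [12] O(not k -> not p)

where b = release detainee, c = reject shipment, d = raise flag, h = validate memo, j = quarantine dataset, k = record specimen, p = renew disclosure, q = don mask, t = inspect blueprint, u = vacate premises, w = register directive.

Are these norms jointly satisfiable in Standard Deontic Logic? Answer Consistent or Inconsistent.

Consistent

Premise 1 is O(t -> c), but O(t) is not derivable from the premises, so it does not yield O(c).
So O(c) is not derivable, and the apparent clash with O(not c) does not arise.
A world satisfying every obligation exists (e.g. b=false, c=false, d=false, h=true, j=false, k=false, p=false, q=false, t=false, u=true, w=false); no atom is both obligatory and forbidden, so the set is consistent.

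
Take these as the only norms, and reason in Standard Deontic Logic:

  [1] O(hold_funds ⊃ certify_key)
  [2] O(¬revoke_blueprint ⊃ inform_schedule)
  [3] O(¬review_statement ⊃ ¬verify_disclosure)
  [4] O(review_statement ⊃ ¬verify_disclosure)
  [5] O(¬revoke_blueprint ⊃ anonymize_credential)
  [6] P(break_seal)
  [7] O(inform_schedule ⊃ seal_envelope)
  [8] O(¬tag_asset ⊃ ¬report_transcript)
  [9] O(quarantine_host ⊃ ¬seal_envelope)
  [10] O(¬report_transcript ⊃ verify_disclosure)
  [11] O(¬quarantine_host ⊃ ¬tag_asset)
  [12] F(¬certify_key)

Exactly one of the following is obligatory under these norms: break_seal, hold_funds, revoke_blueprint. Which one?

Premises 4 and 3 cover both cases: O(review_statement ⊃ ¬verify_disclosure) and O(¬review_statement ⊃ ¬verify_disclosure). Since review_statement ∨ ¬review_statement is a tautology, O(¬verify_disclosure) follows.
Premise 10, O(¬report_transcript ⊃ verify_disclosure), contraposes to O(¬verify_disclosure ⊃ report_transcript); with O(¬verify_disclosure) we get O(report_transcript).
The contrapositive of premise 8 (O(¬tag_asset ⊃ ¬report_transcript)) is O(report_transcript ⊃ tag_asset), and O(report_transcript) is already established, so O(tag_asset).
Premise 11, O(¬quarantine_host ⊃ ¬tag_asset), contraposes to O(tag_asset ⊃ quarantine_host); with O(tag_asset) we get O(quarantine_host).
With premise 9, O(quarantine_host ⊃ ¬seal_envelope), the K-axiom yields O(¬seal_envelope).
The contrapositive of premise 7 (O(inform_schedule ⊃ seal_envelope)) is O(¬seal_envelope ⊃ ¬inform_schedule), and O(¬seal_envelope) is already established, so O(¬inform_schedule).
Premise 2, O(¬revoke_blueprint ⊃ inform_schedule), contraposes to O(¬inform_schedule ⊃ revoke_blueprint); with O(¬inform_schedule) we get O(revoke_blueprint).
So O(revoke_blueprint) holds — revoke_blueprint is obligatory. None of the other listed options is made obligatory by any chain of premises.

revoke_blueprint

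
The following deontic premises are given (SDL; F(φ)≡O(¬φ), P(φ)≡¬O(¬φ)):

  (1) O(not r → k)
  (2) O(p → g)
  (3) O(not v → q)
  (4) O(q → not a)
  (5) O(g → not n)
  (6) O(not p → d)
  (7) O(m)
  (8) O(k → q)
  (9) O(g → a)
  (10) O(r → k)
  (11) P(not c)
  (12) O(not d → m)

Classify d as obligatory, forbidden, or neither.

Premises 1 and 10 cover both cases: O(not r → k) and O(r → k). Since not r ∨ r is a tautology, O(k) follows.
Applying K to premise 8 (O(k → q)) and O(k) yields O(q).
With premise 4, O(q → not a), the K-axiom yields O(not a).
The contrapositive of premise 9 (O(g → a)) is O(not a → not g), and O(not a) is already established, so O(not g).
The contrapositive of premise 2 (O(p → g)) is O(not g → not p), and O(not g) is already established, so O(not p).
From O(not p) and premise 6, O(not p → d), we obtain O(d).
Premises 3, 5, 7, 11, 12 do not contribute to this derivation.
Hence d is obligatory.

Obligatory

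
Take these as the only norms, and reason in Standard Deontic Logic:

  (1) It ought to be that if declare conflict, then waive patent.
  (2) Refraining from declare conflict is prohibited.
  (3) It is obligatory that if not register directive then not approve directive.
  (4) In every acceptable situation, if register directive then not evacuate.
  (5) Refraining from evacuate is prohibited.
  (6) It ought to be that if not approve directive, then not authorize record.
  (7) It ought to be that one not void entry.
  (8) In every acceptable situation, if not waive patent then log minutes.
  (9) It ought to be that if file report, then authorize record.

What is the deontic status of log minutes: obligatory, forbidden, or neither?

Premise 8 is O(¬waive_patent → log_minutes), but O(¬waive_patent) is not derivable from the premises, so it does not yield O(log_minutes).
No premise or chain of K-axiom applications forces O(log_minutes), and none forces O(¬log_minutes). So log_minutes is neither obligatory nor forbidden under these norms.

Neither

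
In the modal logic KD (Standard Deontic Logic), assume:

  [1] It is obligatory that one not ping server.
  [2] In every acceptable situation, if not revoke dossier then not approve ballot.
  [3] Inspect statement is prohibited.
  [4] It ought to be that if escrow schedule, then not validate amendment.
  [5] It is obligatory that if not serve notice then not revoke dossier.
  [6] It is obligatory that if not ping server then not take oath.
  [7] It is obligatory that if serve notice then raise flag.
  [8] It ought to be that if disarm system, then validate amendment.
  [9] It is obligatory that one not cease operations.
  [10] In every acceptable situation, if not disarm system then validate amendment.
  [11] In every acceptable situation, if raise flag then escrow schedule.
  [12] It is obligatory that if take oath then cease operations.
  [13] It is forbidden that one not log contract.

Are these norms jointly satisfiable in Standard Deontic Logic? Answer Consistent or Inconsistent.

Premise 12 is O(take_oath → cease_operations), but O(take_oath) is not derivable from the premises, so it does not yield O(cease_operations).
So O(cease_operations) is not derivable, and the apparent clash with O(¬cease_operations) does not arise.
A world satisfying every obligation exists (e.g. approve_ballot=false, cease_operations=false, disarm_system=false, escrow_schedule=false, inspect_statement=false, log_contract=true, ping_server=false, raise_flag=false, revoke_dossier=false, serve_notice=false, take_oath=false, validate_amendment=true); no atom is both obligatory and forbidden, so the set is consistent.

Consistent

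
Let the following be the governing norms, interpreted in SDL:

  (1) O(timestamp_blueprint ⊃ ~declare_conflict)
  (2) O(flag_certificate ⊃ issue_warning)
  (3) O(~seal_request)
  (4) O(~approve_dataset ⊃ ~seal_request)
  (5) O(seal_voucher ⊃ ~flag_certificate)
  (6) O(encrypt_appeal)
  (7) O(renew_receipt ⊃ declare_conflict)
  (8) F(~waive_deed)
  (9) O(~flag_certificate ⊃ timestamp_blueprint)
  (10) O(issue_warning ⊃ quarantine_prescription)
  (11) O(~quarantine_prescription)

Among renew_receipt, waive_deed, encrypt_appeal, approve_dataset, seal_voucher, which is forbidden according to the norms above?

renew_receipt

From premise 11 we have O(~quarantine_prescription).
Premise 10, O(issue_warning ⊃ quarantine_prescription), contraposes to O(~quarantine_prescription ⊃ ~issue_warning); with O(~quarantine_prescription) we get O(~issue_warning).
The contrapositive of premise 2 (O(flag_certificate ⊃ issue_warning)) is O(~issue_warning ⊃ ~flag_certificate), and O(~issue_warning) is already established, so O(~flag_certificate).
With premise 9, O(~flag_certificate ⊃ timestamp_blueprint), the K-axiom yields O(timestamp_blueprint).
With premise 1, O(timestamp_blueprint ⊃ ~declare_conflict), the K-axiom yields O(~declare_conflict).
The contrapositive of premise 7 (O(renew_receipt ⊃ declare_conflict)) is O(~declare_conflict ⊃ ~renew_receipt), and O(~declare_conflict) is already established, so O(~renew_receipt).
So O(~renew_receipt) holds, i.e. renew_receipt is forbidden. None of the other listed options is forbidden under the premises.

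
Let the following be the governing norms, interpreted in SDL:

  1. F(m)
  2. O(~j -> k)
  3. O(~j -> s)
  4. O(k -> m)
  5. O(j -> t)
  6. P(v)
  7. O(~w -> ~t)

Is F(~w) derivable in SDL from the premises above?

Yes

Premise 1, F(m), is equivalent to O(~m).
Premise 4, O(k -> m), contraposes to O(~m -> ~k); with O(~m) we get O(~k).
The contrapositive of premise 2 (O(~j -> k)) is O(~k -> j), and O(~k) is already established, so O(j).
Premise 5 is O(j -> t); since O(j), deontic closure gives O(t).
The contrapositive of premise 7 (O(~w -> ~t)) is O(t -> w), and O(t) is already established, so O(w).
Premises 3, 6 do not contribute to this derivation.
So O(w) holds, i.e. F(~w). The claim follows.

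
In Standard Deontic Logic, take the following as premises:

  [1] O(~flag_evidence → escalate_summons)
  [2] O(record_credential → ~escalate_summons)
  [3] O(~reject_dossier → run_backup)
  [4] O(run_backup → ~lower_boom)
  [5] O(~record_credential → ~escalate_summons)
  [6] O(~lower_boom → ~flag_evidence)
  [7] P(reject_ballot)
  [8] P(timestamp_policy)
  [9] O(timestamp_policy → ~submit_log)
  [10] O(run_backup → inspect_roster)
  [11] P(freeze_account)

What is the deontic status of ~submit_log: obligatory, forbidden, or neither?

Premise 9 is O(timestamp_policy → ~submit_log), but O(timestamp_policy) is not derivable from the premises (the permission P(timestamp_policy) asserts only ~O(~timestamp_policy), not O(timestamp_policy)), so it does not yield O(~submit_log).
No premise or chain of K-axiom applications forces O(~submit_log), and none forces O(submit_log). So ~submit_log is neither obligatory nor forbidden under these norms.

Neither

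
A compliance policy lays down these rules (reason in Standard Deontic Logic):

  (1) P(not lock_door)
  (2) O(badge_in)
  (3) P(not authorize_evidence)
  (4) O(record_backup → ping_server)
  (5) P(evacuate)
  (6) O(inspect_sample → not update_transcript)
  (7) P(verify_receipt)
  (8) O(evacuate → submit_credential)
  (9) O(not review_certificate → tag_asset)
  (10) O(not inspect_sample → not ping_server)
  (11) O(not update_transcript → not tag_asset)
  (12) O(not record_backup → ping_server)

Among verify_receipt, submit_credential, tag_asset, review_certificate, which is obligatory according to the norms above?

review_certificate

Premises 12 and 4 are O(not record_backup → ping_server) and O(record_backup → ping_server); every ideal world satisfies not record_backup or record_backup, so in either case ping_server holds — hence O(ping_server).
The contrapositive of premise 10 (O(not inspect_sample → not ping_server)) is O(ping_server → inspect_sample), and O(ping_server) is already established, so O(inspect_sample).
Premise 6 is O(inspect_sample → not update_transcript); since O(inspect_sample), deontic closure gives O(not update_transcript).
With premise 11, O(not update_transcript → not tag_asset), the K-axiom yields O(not tag_asset).
Premise 9 is O(not review_certificate → tag_asset); contrapositively O(not tag_asset → review_certificate). Since O(not tag_asset) holds, K gives O(review_certificate).
So O(review_certificate) holds — review_certificate is obligatory. None of the other listed options is made obligatory by any chain of premises.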